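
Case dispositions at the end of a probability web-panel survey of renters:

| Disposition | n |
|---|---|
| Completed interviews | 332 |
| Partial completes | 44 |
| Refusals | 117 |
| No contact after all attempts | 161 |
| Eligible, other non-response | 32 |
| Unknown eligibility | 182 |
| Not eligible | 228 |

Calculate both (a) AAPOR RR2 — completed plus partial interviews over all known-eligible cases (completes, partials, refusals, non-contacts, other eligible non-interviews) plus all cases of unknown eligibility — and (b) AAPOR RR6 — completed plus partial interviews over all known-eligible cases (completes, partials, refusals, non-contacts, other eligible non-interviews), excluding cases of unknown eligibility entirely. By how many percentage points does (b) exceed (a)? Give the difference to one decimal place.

Top = 332 + 44 = 376
Base = 332 + 44 + 117 + 161 + 32 + 182 = 868
RR2 = 376 / 868 = 0.4332
Base = 332 + 44 + 117 + 161 + 32 = 686
RR6 = 376 / 686 = 0.5481
Difference = 54.81 − 43.32 = 11.49 percentage points

11.5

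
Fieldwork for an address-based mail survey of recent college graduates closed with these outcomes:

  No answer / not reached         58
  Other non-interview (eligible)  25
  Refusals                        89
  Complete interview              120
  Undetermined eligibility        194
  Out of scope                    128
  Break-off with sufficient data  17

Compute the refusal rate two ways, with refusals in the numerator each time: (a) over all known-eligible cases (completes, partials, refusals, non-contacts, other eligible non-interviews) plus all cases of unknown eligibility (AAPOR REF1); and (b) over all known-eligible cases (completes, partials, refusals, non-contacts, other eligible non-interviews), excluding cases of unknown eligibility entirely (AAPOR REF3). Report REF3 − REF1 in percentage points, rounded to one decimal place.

11.1

Numerator = 89
Base = 120 + 17 + 89 + 58 + 25 + 194 = 503
REF1 = 89 / 503 = 0.1769
Base = 120 + 17 + 89 + 58 + 25 = 309
REF3 = 89 / 309 = 0.2880
Difference = 28.80 − 17.69 = 11.11 percentage points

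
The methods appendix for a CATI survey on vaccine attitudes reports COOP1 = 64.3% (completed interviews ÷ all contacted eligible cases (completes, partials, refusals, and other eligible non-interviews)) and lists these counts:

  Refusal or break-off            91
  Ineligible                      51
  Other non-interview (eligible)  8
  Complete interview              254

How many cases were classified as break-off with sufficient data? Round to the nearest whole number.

COOP1 = 254 / D = 0.643
D = 254 / 0.643 = 395.0
Rest of base = 353
break-off with sufficient data = 395.0 − 353 ≈ 42

42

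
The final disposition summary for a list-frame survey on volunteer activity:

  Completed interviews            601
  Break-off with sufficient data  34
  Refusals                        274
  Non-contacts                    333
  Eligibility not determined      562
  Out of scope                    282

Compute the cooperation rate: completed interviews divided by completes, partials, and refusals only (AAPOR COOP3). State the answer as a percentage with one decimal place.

66.1%

Top = 601
Base = 601 + 34 + 274 = 909
COOP3 = 601 / 909 = 0.6612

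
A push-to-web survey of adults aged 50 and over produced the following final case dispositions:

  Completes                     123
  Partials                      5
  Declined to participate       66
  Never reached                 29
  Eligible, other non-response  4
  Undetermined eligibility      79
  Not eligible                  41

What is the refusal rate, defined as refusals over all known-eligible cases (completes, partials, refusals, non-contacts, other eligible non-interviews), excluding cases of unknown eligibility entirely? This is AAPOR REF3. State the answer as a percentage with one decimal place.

Numerator = 66
Base = 123 + 5 + 66 + 29 + 4 = 227
REF3 = 66 / 227 = 0.2907

29.1%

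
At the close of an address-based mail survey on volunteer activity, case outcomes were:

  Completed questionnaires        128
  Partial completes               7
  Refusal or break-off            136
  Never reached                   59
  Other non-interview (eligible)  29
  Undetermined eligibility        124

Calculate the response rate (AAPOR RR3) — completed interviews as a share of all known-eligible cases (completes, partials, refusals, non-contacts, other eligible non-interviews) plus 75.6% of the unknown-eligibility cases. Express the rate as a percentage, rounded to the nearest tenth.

28.3%

Top: 128
Eligible (known): 128 + 7 + 136 + 59 + 29 = 359
Eligible share of unknowns: 0.7560 × 124 = 93.74
Base: 359 + 93.74 = 452.74
RR3 = 128 / 452.74 = 0.2827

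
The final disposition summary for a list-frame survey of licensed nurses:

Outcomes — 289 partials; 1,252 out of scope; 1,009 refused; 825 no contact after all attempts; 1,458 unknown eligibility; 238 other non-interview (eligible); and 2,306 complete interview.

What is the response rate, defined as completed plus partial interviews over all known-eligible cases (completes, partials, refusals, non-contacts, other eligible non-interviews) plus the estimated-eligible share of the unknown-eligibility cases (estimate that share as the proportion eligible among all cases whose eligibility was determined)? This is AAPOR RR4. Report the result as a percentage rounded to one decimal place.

Numerator = 2306 + 289 = 2595
Known eligible = 2306 + 289 + 1009 + 825 + 238 = 4667
e = 4667 / (4667 + 1252) = 4667 / 5919 = 0.7885
Estimated eligible among unknowns = 0.7885 × 1458 = 1149.63
Denom = 4667 + 1149.63 = 5816.63
RR4 = 2595 / 5816.63 = 0.4461

44.6%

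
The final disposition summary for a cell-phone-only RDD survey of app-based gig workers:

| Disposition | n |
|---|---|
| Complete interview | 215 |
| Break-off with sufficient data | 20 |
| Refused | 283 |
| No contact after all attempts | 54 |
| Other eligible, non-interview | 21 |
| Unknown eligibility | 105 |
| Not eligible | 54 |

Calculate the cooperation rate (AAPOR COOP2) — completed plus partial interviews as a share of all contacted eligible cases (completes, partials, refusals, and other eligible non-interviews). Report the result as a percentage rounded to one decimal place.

43.6%

Num: 215 + 20 = 235
Denominator: 215 + 20 + 283 + 21 = 539
COOP2 = 235 / 539 = 0.4360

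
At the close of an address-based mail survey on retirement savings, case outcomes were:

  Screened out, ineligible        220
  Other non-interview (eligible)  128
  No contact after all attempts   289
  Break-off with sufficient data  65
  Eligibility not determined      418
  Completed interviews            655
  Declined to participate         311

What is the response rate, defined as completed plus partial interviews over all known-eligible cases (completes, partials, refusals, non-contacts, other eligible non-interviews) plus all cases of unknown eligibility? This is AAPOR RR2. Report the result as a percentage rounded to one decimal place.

Num → 655 + 65 = 720
Denom → 655 + 65 + 311 + 289 + 128 + 418 = 1866
RR2 = 720 / 1866 = 0.3859

38.6%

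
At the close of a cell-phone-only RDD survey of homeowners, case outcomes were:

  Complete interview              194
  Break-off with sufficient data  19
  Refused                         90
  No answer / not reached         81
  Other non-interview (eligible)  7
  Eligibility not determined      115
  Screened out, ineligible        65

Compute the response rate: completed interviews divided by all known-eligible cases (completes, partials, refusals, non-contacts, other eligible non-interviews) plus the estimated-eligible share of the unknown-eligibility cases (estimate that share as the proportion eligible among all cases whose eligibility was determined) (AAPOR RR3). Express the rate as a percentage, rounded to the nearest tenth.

39.6%

Numerator → 194
Known eligible → 194 + 19 + 90 + 81 + 7 = 391
e = 391 / (391 + 65) = 391 / 456 = 0.8575
e × U → 0.8575 × 115 = 98.61
Denominator → 391 + 98.61 = 489.61
RR3 = 194 / 489.61 = 0.3962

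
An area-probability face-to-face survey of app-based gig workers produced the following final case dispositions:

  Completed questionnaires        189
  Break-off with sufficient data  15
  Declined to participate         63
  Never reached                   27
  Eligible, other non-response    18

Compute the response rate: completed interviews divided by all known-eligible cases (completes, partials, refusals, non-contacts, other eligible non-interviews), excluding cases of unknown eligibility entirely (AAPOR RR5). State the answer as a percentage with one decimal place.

Num = 189
Denominator = 189 + 15 + 63 + 27 + 18 = 312
RR5 = 189 / 312 = 0.6058

60.6%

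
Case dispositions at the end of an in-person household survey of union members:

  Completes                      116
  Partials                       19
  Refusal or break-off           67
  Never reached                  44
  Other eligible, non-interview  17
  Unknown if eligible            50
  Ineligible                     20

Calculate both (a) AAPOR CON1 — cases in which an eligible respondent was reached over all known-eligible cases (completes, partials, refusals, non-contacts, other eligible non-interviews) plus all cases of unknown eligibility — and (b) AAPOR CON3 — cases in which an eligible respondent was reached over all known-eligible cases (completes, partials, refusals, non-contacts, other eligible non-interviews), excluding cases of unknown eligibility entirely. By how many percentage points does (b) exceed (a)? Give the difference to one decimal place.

13.3

Num: 116 + 19 + 67 + 17 = 219
Denom: 116 + 19 + 67 + 44 + 17 + 50 = 313
CON1 = 219 / 313 = 0.6997
Denom: 116 + 19 + 67 + 44 + 17 = 263
CON3 = 219 / 263 = 0.8327
Difference = 83.27 − 69.97 = 13.30 percentage points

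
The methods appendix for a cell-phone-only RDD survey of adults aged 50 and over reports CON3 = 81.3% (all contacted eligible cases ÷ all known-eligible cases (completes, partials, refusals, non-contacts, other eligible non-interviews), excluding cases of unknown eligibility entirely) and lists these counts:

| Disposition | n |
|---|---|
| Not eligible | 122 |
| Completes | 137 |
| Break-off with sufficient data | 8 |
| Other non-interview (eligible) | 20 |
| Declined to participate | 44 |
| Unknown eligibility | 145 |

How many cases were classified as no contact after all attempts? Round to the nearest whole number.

48

Top = 137 + 8 + 44 + 20 = 209
CON3 = 209 / D = 0.813
D = 209 / 0.813 = 257.1
Rest of base = 209
no contact after all attempts = 257.1 − 209 ≈ 48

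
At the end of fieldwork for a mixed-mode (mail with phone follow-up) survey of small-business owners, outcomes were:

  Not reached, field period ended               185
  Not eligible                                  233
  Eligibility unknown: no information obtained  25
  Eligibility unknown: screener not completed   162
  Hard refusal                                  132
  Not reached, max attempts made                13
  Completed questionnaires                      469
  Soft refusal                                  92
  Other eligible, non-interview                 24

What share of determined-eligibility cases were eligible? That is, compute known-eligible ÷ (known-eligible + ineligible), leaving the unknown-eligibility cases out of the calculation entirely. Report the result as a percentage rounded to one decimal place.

Refusals = 132 + 92 = 224
Non-contacts = 185 + 13 = 198
Eligibility not determined = 162 + 25 = 187
Known eligible → 469 + 224 + 198 + 24 = 915
e = 915 / (915 + 233) = 915 / 1148 = 0.7970

79.7%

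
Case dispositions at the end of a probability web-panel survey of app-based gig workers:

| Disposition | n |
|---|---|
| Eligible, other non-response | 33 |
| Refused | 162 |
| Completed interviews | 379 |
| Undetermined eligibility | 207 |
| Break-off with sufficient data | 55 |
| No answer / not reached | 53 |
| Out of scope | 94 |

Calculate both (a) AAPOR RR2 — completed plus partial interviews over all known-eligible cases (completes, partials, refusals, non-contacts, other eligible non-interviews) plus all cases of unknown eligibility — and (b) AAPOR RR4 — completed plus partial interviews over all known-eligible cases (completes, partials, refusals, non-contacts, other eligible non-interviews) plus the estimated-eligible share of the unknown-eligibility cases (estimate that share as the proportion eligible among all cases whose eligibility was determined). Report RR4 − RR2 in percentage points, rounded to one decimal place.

1.4

Top = 379 + 55 = 434
Base = 379 + 55 + 162 + 53 + 33 + 207 = 889
RR2 = 434 / 889 = 0.4882
Known eligible = 379 + 55 + 162 + 53 + 33 = 682
e = 682 / (682 + 94) = 682 / 776 = 0.8789
e × U = 0.8789 × 207 = 181.93
Base = 682 + 181.93 = 863.93
RR4 = 434 / 863.93 = 0.5024
Difference = 50.24 − 48.82 = 1.42 percentage points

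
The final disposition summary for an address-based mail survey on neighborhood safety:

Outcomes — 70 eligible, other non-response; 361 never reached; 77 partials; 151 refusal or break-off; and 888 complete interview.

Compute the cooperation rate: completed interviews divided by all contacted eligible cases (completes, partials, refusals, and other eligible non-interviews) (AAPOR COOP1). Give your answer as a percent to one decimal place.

74.9%

Num = 888
Base = 888 + 77 + 151 + 70 = 1186
COOP1 = 888 / 1186 = 0.7487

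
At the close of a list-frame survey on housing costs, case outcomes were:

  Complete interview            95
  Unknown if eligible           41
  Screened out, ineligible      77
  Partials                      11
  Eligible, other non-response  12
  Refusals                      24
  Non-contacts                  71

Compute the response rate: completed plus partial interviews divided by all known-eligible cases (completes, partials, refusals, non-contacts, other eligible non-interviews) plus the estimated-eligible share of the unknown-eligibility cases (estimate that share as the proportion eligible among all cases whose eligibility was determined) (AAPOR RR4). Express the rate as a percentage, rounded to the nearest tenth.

43.6%

Numerator = 95 + 11 = 106
Determined eligible = 95 + 11 + 24 + 71 + 12 = 213
e = 213 / (213 + 77) = 213 / 290 = 0.7345
e × U = 0.7345 × 41 = 30.11
Base = 213 + 30.11 = 243.11
RR4 = 106 / 243.11 = 0.4360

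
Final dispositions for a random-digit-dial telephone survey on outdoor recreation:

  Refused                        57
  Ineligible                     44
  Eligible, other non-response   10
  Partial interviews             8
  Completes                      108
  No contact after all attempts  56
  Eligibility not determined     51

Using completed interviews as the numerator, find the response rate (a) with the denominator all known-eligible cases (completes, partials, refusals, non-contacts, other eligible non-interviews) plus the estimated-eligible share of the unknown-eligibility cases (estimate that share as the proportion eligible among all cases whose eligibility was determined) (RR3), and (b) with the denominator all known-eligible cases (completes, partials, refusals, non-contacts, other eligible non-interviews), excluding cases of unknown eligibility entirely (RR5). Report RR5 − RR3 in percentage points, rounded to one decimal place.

Num: 108
Determined eligible: 108 + 8 + 57 + 56 + 10 = 239
e = 239 / (239 + 44) = 239 / 283 = 0.8445
Estimated eligible among unknowns: 0.8445 × 51 = 43.07
Denominator: 239 + 43.07 = 282.07
RR3 = 108 / 282.07 = 0.3829
Denominator: 108 + 8 + 57 + 56 + 10 = 239
RR5 = 108 / 239 = 0.4519
Difference = 45.19 − 38.29 = 6.90 percentage points

6.9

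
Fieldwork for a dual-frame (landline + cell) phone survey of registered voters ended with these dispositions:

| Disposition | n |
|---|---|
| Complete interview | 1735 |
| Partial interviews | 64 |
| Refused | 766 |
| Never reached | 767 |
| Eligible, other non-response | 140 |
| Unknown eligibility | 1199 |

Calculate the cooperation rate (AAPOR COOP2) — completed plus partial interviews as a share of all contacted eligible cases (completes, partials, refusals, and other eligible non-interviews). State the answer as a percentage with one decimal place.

66.5%

Num: 1735 + 64 = 1799
Denom: 1735 + 64 + 766 + 140 = 2705
COOP2 = 1799 / 2705 = 0.6651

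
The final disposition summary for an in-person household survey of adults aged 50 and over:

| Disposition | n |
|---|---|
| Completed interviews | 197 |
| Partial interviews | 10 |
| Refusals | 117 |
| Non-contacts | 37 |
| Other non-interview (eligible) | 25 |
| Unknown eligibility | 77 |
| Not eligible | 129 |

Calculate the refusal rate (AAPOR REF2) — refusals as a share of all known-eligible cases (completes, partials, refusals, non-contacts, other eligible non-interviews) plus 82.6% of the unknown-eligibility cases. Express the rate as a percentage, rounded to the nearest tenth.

26.0%

Numerator = 117
Determined eligible = 197 + 10 + 117 + 37 + 25 = 386
Eligible share of unknowns = 0.8260 × 77 = 63.60
Denominator = 386 + 63.60 = 449.60
REF2 = 117 / 449.60 = 0.2602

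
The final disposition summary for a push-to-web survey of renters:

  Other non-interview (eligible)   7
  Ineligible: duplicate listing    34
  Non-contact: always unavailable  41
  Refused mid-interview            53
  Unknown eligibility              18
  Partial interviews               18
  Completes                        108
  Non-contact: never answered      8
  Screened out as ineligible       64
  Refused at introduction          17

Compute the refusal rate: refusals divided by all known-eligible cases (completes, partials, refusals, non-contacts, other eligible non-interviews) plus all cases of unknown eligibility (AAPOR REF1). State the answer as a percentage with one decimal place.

Refused = 17 + 53 = 70
Never reached = 8 + 41 = 49
Out of scope = 64 + 34 = 98
Num: 70
Denom: 108 + 18 + 70 + 49 + 7 + 18 = 270
REF1 = 70 / 270 = 0.2593

25.9%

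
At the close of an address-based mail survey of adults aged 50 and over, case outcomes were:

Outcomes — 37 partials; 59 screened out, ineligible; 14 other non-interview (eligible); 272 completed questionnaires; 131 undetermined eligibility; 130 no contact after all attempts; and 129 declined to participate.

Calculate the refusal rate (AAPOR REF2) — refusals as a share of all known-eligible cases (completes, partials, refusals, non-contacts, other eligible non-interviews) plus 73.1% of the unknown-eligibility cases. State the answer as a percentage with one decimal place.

Numerator = 129
Eligible (known) = 272 + 37 + 129 + 130 + 14 = 582
Eligible share of unknowns = 0.7310 × 131 = 95.76
Denominator = 582 + 95.76 = 677.76
REF2 = 129 / 677.76 = 0.1903

19.0%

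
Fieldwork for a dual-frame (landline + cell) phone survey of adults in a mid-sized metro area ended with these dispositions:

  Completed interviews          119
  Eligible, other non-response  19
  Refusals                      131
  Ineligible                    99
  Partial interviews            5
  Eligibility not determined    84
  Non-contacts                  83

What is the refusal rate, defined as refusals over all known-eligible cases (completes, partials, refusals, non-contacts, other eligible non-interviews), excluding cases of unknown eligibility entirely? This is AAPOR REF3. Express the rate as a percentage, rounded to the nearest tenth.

Numerator → 131
Denominator → 119 + 5 + 131 + 83 + 19 = 357
REF3 = 131 / 357 = 0.3669

36.7%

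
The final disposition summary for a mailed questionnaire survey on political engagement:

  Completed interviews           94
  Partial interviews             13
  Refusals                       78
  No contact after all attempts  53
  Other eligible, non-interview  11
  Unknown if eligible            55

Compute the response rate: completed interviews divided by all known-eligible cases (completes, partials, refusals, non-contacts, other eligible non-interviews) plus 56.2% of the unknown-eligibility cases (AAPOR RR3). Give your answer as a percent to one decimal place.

Top: 94
Known eligible: 94 + 13 + 78 + 53 + 11 = 249
e × U: 0.5620 × 55 = 30.91
Denom: 249 + 30.91 = 279.91
RR3 = 94 / 279.91 = 0.3358

33.6%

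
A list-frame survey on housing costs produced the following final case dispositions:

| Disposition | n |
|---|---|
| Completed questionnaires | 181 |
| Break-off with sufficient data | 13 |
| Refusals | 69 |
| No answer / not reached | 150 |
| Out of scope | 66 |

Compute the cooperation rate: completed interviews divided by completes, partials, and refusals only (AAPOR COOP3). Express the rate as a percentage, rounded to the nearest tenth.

68.8%

Top: 181
Denominator: 181 + 13 + 69 = 263
COOP3 = 181 / 263 = 0.6882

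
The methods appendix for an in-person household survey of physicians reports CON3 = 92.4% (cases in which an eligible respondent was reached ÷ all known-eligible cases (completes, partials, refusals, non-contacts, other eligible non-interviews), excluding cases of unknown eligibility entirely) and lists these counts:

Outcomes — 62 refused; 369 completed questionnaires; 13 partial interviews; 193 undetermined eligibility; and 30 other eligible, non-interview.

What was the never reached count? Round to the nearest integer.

39

Numerator: 369 + 13 + 62 + 30 = 474
CON3 = 474 / D = 0.924
D = 474 / 0.924 = 513.0
Other denominator terms total 474
never reached = 513.0 − 474 ≈ 39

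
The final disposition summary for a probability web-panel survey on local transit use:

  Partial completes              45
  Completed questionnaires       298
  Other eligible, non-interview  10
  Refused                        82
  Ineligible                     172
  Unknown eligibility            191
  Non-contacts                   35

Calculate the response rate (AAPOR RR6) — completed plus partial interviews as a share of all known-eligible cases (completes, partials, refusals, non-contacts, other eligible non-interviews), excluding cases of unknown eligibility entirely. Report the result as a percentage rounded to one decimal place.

Num → 298 + 45 = 343
Denominator → 298 + 45 + 82 + 35 + 10 = 470
RR6 = 343 / 470 = 0.7298

73.0%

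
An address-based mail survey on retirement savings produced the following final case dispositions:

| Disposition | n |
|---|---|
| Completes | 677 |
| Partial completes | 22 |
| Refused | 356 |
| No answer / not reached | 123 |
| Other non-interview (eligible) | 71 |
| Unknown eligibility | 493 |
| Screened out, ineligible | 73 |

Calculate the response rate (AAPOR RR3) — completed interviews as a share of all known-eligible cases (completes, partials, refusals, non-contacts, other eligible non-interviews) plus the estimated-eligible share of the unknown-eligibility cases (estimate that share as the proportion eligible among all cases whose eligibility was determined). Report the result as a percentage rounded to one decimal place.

39.5%

Top: 677
Known eligible: 677 + 22 + 356 + 123 + 71 = 1249
e = 1249 / (1249 + 73) = 1249 / 1322 = 0.9448
Eligible share of unknowns: 0.9448 × 493 = 465.79
Denom: 1249 + 465.79 = 1714.79
RR3 = 677 / 1714.79 = 0.3948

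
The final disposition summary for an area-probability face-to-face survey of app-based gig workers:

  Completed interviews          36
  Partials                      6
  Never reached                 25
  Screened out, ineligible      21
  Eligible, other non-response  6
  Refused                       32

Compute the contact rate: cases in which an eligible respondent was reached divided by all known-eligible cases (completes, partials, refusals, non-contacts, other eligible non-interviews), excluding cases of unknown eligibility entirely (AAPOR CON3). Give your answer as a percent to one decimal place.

Num → 36 + 6 + 32 + 6 = 80
Denominator → 36 + 6 + 32 + 25 + 6 = 105
CON3 = 80 / 105 = 0.7619

76.2%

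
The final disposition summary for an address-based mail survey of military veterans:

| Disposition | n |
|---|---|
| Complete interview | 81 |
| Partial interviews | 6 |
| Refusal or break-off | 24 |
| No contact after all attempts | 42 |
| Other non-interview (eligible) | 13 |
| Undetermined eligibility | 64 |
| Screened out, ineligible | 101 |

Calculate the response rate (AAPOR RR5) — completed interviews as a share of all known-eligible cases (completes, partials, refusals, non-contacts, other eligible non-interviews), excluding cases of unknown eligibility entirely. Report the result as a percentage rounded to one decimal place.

48.8%

Numerator → 81
Denom → 81 + 6 + 24 + 42 + 13 = 166
RR5 = 81 / 166 = 0.4880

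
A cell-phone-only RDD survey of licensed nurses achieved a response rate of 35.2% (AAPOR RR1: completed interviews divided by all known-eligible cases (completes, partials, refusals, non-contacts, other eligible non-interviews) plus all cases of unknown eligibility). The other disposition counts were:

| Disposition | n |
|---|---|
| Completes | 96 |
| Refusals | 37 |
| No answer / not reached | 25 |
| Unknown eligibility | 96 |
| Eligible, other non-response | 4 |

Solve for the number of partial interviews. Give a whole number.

15

RR1 = 96 / D = 0.352
D = 96 / 0.352 = 272.7
Remaining denominator categories sum to 258
partial interviews = 272.7 − 258 ≈ 15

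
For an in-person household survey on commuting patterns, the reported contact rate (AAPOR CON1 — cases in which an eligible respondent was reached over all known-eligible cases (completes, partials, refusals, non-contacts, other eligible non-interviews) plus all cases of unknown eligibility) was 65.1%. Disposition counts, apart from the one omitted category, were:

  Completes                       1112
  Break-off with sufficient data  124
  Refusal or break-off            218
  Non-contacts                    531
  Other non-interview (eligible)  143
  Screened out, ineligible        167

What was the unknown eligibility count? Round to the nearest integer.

Top: 1112 + 124 + 218 + 143 = 1597
CON1 = 1597 / D = 0.651
D = 1597 / 0.651 = 2453.1
Remaining denominator categories sum to 2128
unknown eligibility = 2453.1 − 2128 ≈ 325

325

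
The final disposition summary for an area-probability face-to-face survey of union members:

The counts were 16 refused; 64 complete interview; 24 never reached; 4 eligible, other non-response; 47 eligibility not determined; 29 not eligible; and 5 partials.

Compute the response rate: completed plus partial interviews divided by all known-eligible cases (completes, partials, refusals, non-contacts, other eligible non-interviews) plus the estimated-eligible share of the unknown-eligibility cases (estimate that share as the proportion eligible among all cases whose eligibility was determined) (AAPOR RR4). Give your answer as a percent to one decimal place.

Num = 64 + 5 = 69
Eligible (known) = 64 + 5 + 16 + 24 + 4 = 113
e = 113 / (113 + 29) = 113 / 142 = 0.7958
Estimated eligible among unknowns = 0.7958 × 47 = 37.40
Denom = 113 + 37.40 = 150.40
RR4 = 69 / 150.40 = 0.4588

45.9%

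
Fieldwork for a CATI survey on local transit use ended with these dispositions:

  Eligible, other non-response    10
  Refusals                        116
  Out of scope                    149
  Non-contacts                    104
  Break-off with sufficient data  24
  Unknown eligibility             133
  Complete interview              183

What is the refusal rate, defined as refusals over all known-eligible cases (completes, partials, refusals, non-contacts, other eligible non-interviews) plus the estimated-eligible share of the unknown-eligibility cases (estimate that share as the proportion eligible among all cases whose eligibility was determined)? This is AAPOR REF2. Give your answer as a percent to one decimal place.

Num = 116
Eligible (known) = 183 + 24 + 116 + 104 + 10 = 437
e = 437 / (437 + 149) = 437 / 586 = 0.7457
Estimated eligible among unknowns = 0.7457 × 133 = 99.18
Base = 437 + 99.18 = 536.18
REF2 = 116 / 536.18 = 0.2163

21.6%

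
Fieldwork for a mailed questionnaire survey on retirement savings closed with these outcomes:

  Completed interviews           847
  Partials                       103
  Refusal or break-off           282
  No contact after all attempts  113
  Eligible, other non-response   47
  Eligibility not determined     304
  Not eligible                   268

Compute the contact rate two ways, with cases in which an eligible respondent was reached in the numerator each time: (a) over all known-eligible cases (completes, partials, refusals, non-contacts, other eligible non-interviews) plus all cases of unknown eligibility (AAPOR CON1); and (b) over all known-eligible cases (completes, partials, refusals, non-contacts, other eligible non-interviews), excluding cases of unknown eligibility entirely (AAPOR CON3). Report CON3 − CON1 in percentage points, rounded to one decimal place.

Top = 847 + 103 + 282 + 47 = 1279
Denominator = 847 + 103 + 282 + 113 + 47 + 304 = 1696
CON1 = 1279 / 1696 = 0.7541
Denominator = 847 + 103 + 282 + 113 + 47 = 1392
CON3 = 1279 / 1392 = 0.9188
Difference = 91.88 − 75.41 = 16.47 percentage points

16.5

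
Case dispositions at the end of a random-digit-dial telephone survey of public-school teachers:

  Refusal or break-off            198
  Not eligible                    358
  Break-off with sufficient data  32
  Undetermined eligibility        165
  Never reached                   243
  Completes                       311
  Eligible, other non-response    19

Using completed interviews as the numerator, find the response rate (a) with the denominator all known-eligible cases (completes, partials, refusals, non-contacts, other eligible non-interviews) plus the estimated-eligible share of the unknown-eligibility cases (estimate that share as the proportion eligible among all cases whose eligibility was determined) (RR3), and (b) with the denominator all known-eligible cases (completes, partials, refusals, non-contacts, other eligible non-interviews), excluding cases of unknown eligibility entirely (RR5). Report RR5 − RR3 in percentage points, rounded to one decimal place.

4.8

Numerator → 311
Eligible (known) → 311 + 32 + 198 + 243 + 19 = 803
e = 803 / (803 + 358) = 803 / 1161 = 0.6916
Estimated eligible among unknowns → 0.6916 × 165 = 114.11
Base → 803 + 114.11 = 917.11
RR3 = 311 / 917.11 = 0.3391
Base → 311 + 32 + 198 + 243 + 19 = 803
RR5 = 311 / 803 = 0.3873
Difference = 38.73 − 33.91 = 4.82 percentage points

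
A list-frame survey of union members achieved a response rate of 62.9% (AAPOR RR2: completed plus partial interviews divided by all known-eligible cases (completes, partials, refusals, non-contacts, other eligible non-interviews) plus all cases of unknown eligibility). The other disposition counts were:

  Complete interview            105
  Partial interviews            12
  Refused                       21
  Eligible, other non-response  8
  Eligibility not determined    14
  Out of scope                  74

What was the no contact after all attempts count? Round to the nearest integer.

26

Num → 105 + 12 = 117
RR2 = 117 / D = 0.629
D = 117 / 0.629 = 186.0
Rest of base = 160
no contact after all attempts = 186.0 − 160 ≈ 26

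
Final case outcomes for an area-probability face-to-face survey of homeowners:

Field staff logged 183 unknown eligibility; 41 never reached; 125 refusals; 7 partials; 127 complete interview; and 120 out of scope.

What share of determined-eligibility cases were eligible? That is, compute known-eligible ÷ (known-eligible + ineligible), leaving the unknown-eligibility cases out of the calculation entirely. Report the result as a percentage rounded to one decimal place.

Known eligible → 127 + 7 + 125 + 41 = 300
e = 300 / (300 + 120) = 300 / 420 = 0.7143

71.4%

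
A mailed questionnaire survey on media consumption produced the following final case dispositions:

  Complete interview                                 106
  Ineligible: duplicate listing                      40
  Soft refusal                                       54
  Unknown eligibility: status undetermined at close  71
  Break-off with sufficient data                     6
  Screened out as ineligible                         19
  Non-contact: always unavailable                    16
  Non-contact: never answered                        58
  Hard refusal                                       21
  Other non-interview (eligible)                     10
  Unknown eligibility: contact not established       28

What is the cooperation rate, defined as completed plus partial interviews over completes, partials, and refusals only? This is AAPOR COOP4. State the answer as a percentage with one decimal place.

59.9%

Refusal or break-off = 21 + 54 = 75
No answer / not reached = 58 + 16 = 74
Undetermined eligibility = 28 + 71 = 99
Out of scope = 19 + 40 = 59
Top → 106 + 6 = 112
Denom → 106 + 6 + 75 = 187
COOP4 = 112 / 187 = 0.5989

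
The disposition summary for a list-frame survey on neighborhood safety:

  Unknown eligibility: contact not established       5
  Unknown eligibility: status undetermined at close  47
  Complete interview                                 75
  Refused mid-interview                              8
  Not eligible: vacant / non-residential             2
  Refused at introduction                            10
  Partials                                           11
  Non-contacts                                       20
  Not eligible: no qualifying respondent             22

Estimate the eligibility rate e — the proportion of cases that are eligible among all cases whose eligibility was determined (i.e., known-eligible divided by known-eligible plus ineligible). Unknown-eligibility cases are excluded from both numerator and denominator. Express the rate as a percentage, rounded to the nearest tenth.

Refusal or break-off = 10 + 8 = 18
Unknown eligibility = 5 + 47 = 52
Out of scope = 22 + 2 = 24
Eligible (known) → 75 + 11 + 18 + 20 = 124
e = 124 / (124 + 24) = 124 / 148 = 0.8378

83.8%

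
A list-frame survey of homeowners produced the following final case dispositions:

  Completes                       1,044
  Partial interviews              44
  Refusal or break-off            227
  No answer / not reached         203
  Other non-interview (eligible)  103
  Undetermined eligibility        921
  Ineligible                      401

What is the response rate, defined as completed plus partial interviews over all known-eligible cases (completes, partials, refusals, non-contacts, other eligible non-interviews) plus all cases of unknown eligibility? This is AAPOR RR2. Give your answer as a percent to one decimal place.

Numerator = 1044 + 44 = 1088
Denominator = 1044 + 44 + 227 + 203 + 103 + 921 = 2542
RR2 = 1088 / 2542 = 0.4280

42.8%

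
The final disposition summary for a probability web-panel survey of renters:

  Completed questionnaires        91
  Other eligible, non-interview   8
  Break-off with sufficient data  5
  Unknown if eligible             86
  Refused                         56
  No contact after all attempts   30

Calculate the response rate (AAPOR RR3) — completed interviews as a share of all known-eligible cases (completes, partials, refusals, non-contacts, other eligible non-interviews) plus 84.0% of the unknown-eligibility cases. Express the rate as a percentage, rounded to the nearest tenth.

Numerator → 91
Eligible (known) → 91 + 5 + 56 + 30 + 8 = 190
e × U → 0.8400 × 86 = 72.24
Denom → 190 + 72.24 = 262.24
RR3 = 91 / 262.24 = 0.3470

34.7%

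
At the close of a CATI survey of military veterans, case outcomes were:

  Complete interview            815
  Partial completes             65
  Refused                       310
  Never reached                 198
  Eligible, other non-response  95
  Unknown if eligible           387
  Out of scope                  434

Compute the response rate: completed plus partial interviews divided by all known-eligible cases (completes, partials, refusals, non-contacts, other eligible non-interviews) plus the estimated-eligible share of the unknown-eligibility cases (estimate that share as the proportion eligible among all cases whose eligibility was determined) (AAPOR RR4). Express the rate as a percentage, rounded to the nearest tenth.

49.4%

Num = 815 + 65 = 880
Determined eligible = 815 + 65 + 310 + 198 + 95 = 1483
e = 1483 / (1483 + 434) = 1483 / 1917 = 0.7736
Eligible share of unknowns = 0.7736 × 387 = 299.38
Base = 1483 + 299.38 = 1782.38
RR4 = 880 / 1782.38 = 0.4937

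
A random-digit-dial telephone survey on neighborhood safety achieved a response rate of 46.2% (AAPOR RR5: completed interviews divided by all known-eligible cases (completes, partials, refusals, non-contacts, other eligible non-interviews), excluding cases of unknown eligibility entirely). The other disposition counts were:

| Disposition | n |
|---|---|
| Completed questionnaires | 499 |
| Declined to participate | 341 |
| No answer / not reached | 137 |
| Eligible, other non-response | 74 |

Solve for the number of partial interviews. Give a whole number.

RR5 = 499 / D = 0.462
D = 499 / 0.462 = 1080.1
Remaining denominator categories sum to 1051
partial interviews = 1080.1 − 1051 ≈ 29

29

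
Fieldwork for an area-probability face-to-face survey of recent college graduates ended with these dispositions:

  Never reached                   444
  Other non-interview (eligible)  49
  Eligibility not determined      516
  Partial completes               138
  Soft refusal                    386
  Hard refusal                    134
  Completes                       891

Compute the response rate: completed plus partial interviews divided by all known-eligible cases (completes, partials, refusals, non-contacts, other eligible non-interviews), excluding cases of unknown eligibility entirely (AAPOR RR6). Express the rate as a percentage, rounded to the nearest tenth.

Refused = 134 + 386 = 520
Numerator = 891 + 138 = 1029
Denominator = 891 + 138 + 520 + 444 + 49 = 2042
RR6 = 1029 / 2042 = 0.5039

50.4%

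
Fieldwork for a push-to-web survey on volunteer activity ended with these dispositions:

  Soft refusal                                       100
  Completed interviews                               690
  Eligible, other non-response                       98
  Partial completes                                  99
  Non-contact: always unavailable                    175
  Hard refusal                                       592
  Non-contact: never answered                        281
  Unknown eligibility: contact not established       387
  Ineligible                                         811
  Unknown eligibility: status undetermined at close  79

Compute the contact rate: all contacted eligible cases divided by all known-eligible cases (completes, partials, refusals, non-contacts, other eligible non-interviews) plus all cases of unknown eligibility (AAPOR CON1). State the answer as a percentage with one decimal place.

63.1%

Refused = 592 + 100 = 692
No contact after all attempts = 281 + 175 = 456
Unknown if eligible = 387 + 79 = 466
Top = 690 + 99 + 692 + 98 = 1579
Denominator = 690 + 99 + 692 + 456 + 98 + 466 = 2501
CON1 = 1579 / 2501 = 0.6313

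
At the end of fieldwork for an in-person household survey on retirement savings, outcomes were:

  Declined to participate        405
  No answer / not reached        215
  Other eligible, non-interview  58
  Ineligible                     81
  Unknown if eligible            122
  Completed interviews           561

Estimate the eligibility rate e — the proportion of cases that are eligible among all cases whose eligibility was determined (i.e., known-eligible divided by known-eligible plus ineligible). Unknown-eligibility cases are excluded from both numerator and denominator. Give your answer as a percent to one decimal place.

93.9%

Eligible (known): 561 + 405 + 215 + 58 = 1239
e = 1239 / (1239 + 81) = 1239 / 1320 = 0.9386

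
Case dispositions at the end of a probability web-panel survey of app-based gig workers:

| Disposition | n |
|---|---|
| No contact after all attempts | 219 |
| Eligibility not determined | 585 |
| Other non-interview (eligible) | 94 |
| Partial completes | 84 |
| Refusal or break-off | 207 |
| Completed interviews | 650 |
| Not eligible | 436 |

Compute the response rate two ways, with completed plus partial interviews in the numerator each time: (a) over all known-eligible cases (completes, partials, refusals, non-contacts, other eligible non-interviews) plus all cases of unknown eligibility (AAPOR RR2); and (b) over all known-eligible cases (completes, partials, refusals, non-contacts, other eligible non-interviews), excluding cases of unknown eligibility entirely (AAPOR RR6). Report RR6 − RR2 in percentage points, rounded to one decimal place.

Top: 650 + 84 = 734
Base: 650 + 84 + 207 + 219 + 94 + 585 = 1839
RR2 = 734 / 1839 = 0.3991
Base: 650 + 84 + 207 + 219 + 94 = 1254
RR6 = 734 / 1254 = 0.5853
Difference = 58.53 − 39.91 = 18.62 percentage points

18.6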